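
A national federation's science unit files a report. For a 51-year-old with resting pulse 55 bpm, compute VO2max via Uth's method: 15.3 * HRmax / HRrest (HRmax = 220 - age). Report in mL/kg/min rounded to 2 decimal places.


Step 1: HRmax = 220 - 51 = 169 bpm
Step 2: Ratio = 169 / 55 = 3.0727
Step 3: VO2max = 15.3 * 3.0727 = 47.01 mL/kg/min

47.01 mL/kg/min


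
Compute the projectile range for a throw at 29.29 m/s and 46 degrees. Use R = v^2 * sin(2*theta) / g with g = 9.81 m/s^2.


Two times the angle = 92 degrees
sin(92) = 0.999391
R = 857.9041 * 0.999391 / 9.81 = 87.399 m

87.399 m


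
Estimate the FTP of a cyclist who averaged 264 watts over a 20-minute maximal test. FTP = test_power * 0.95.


FTP = 264 * 0.95 = 250.8 W

250.8 W


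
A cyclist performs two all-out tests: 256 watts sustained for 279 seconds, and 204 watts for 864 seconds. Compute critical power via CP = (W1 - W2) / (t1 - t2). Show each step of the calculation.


W1 = P1 * t1 = 256 * 279 = 71424 J
W2 = P2 * t2 = 204 * 864 = 176256 J
CP = (71424 - 176256) / (279 - 864)
= 179.2 W

179.2 W


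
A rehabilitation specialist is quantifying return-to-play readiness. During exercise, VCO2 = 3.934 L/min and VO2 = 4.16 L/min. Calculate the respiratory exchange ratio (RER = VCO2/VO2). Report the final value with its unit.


RER = VCO2 / VO2
= 3.934 / 4.16
= 0.9457

0.9457


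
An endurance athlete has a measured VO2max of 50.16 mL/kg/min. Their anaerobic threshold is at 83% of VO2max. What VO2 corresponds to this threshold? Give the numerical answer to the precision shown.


Anaerobic threshold VO2 = VO2max * 83%
= 50.16 * 0.83
= 41.63 mL/kg/min

41.63 mL/kg/min


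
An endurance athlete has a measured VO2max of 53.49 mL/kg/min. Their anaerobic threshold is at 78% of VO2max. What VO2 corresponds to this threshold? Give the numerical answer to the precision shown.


Anaerobic threshold VO2 = VO2max * 78%
= 53.49 * 0.78
= 41.72 mL/kg/min

41.72 mL/kg/min


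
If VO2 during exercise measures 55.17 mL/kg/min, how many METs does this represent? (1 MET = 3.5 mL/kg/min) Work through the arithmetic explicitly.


METs = VO2 / 3.5 = 55.17 / 3.5 = 15.76

15.76 METs


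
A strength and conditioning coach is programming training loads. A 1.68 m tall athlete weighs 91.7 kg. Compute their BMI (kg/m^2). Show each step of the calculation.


height^2 = 2.8224 m^2
BMI = 91.7 / 2.8224 = 32.49 kg/m^2

32.49 kg/m^2


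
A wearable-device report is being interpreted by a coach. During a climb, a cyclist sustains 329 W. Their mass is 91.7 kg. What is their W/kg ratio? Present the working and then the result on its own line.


Power-to-weight = 329 W / 91.7 kg
= 3.588 W/kg

3.588 W/kg


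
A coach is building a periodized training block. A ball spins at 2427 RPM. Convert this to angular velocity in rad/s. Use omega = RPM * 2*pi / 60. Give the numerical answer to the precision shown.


omega = 2427 * 2 * pi / 60
= 2427 * 6.28318531 / 60
= 15249.291 / 60
= 254.155 rad/s

254.155 rad/s


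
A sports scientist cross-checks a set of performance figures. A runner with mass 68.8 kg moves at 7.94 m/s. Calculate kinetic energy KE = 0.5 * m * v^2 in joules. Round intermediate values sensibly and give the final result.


v^2 = 7.94^2 = 63.0436
KE = 0.5 * 68.8 * 63.0436
= 2168.7 J

2168.7 J


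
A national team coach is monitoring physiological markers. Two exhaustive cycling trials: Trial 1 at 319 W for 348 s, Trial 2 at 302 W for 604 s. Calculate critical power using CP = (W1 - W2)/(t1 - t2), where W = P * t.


W1 = 319 * 348 = 111012 J
W2 = 302 * 604 = 182408 J
CP = (111012 - 182408) / (348 - 604)
= -71396 / -256
= 278.89 W

278.89 W


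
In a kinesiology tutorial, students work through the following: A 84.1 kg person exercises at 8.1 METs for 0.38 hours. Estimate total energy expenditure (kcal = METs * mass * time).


Energy = METs * mass(kg) * time(h)
= 8.1 * 84.1 * 0.38
= 258.86 kcal

258.86 kcal


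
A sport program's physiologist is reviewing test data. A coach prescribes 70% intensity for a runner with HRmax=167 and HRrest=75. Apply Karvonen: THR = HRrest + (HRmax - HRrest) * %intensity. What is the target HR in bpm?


Heart rate reserve = 167 - 75 = 92
Intensity fraction = 70 / 100 = 0.7
THR = 75 + 92 * 0.7 = 139.4 bpm

139.4 bpm


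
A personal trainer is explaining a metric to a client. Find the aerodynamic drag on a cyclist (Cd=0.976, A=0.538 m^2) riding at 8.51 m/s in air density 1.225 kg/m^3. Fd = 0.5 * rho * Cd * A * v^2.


Fd = 0.5 * 1.225 * 0.976 * 0.538 * 8.51^2
= 0.5 * 1.225 * 0.976 * 0.538 * 72.4201
= 23.291 N

23.291 N


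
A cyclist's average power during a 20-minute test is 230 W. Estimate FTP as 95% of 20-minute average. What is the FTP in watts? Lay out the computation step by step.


FTP = 20-min power * 0.95
= 230 * 0.95
= 218.5 W

218.5 W


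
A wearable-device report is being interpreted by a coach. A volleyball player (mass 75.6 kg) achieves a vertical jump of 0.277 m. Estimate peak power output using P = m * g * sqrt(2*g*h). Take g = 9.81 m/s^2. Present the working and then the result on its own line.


2 * g * h = 2 * 9.81 * 0.277 = 5.43474
sqrt(5.43474) = 2.331253 m/s
P = 75.6 * 9.81 * 2.331253 = 1728.94 W

1728.94 W


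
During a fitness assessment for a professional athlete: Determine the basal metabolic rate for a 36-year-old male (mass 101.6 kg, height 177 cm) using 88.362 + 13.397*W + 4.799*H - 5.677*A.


BMR = 88.362 + 13.397*101.6 + 4.799*177 - 5.677*36
= 2094.55 kcal/day

2094.55 kcal/day


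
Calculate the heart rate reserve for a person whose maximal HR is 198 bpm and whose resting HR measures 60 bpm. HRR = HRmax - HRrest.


HRmax = 198 bpm
HRrest = 60 bpm
HRR = 198 - 60 = 138 bpm

138 bpm


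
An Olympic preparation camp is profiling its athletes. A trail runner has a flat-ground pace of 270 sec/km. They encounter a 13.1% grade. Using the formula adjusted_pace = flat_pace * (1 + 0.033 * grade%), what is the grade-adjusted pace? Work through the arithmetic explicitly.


Grade factor = 1 + 0.033 * 13.1 = 1.4323
Adjusted = 270 * 1.4323 = 386.72 sec/km

386.72 s/km


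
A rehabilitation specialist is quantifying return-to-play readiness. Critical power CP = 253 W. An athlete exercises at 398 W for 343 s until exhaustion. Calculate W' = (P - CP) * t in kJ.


P - CP = 398 - 253 = 145 W
W' = 145 * 343 = 49735 J
= 49735 / 1000 = 49.735 kJ

49.735 kJ


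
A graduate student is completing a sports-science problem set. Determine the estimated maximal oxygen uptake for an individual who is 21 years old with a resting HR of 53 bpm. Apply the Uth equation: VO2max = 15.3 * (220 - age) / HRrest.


HRmax = 220 - 21 = 199
VO2max = 15.3 * (199 / 53)
= 15.3 * 3.7547
= 57.45 mL/kg/min

57.45 mL/kg/min


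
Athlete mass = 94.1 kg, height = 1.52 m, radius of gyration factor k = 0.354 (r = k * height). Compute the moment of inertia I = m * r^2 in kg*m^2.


r = k * height = 0.354 * 1.52 = 0.53808 m
r^2 = 0.53808^2 = 0.28953
I = 94.1 * 0.28953 = 27.245 kg*m^2

27.245 kg*m^2


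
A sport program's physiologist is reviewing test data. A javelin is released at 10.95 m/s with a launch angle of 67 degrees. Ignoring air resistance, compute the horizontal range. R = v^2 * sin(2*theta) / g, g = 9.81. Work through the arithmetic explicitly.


Launch speed squared = 119.9025
sin(2 * 67 deg) = 0.71934
Range = 119.9025 * 0.71934 / 9.81
= 8.792 m

8.792 m


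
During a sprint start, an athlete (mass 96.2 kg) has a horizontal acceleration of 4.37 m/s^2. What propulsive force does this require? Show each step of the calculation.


Propulsive force = mass * acceleration
= 96.2 kg * 4.37 m/s^2
= 420.39 N

420.39 N


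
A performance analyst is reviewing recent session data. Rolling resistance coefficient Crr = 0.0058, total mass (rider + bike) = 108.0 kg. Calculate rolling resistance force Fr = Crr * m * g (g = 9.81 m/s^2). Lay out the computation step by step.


Fr = Crr * m * g
= 0.0058 * 108.0 * 9.81
= 6.145 N

6.145 N


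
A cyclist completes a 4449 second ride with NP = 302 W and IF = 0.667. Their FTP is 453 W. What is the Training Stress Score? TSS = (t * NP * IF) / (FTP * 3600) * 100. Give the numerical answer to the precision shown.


t * NP * IF = 4449 * 302 * 0.667 = 896179.866
FTP * 3600 = 1630800
TSS = (896179.866 / 1630800) * 100 = 54.95

54.95 TSS


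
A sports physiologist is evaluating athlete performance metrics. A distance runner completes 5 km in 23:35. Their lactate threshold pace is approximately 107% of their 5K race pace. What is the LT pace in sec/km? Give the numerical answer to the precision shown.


Convert to seconds: 23 min 35 s = 1415 s
Pace per km = 1415 / 5 = 283.0 s/km
LT pace = 283.0 * 1.07 = 302.81 s/km

302.81 s/km


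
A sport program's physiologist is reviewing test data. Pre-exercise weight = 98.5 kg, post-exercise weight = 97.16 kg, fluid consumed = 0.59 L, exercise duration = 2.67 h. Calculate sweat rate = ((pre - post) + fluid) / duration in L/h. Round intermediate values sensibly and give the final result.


Weight loss = 98.5 - 97.16 = 1.34 kg (approx L)
Total sweat = 1.34 + 0.59 = 1.93 L
Sweat rate = 1.93 / 2.67 = 0.723 L/h

0.723 L/h


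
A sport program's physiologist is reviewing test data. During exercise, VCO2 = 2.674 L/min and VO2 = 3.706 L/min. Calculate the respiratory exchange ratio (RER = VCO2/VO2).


RER = VCO2 / VO2
= 2.674 / 3.706
= 0.7215

0.7215


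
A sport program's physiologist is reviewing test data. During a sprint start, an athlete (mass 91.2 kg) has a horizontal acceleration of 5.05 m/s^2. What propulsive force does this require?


Propulsive force = mass * acceleration
= 91.2 kg * 5.05 m/s^2
= 460.56 N

460.56 N


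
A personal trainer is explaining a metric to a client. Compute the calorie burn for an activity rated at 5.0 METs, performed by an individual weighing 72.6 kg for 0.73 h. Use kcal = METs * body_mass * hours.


Product of METs and mass = 5.0 * 72.6 = 363.0
Total kcal = 363.0 * 0.73 = 264.99 kcal

264.99 kcal


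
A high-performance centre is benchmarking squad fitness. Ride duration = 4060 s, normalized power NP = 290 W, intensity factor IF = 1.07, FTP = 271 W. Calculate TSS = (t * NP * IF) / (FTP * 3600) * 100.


Numerator = 4060 * 290 * 1.07 = 1259818.0
Denominator = 271 * 3600 = 975600
TSS = 1259818.0 / 975600 * 100
= 129.13

129.13 TSS


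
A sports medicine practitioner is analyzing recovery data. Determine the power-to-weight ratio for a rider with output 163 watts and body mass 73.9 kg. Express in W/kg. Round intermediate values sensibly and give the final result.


P/W = 163 / 73.9 = 2.206 W/kg

2.206 W/kg


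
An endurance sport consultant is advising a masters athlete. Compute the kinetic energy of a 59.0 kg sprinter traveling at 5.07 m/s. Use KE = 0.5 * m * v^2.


Velocity squared = 25.7049
KE = 0.5 * 59.0 * 25.7049 = 758.29 J

758.29 J


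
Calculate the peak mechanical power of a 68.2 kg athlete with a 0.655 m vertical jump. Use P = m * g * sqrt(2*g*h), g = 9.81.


First, sqrt(2gh) = sqrt(2 * 9.81 * 0.655)
= sqrt(12.8511) = 3.584843 m/s
Power = 68.2 * 9.81 * 3.584843 = 2398.41 W

2398.41 W


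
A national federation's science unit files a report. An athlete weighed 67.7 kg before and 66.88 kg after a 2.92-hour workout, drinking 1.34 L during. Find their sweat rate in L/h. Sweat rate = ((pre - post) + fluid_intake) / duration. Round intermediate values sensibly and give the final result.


Body mass change = 0.82 kg
Total sweat loss = 0.82 + 1.34 = 2.16 L
Rate = 2.16 / 2.92 = 0.74 L/h

0.74 L/h


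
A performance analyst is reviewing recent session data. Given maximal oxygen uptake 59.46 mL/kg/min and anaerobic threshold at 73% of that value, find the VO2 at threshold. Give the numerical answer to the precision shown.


Percentage as decimal = 0.73
VO2 at AT = 59.46 * 0.73 = 43.41 mL/kg/min

43.41 mL/kg/min


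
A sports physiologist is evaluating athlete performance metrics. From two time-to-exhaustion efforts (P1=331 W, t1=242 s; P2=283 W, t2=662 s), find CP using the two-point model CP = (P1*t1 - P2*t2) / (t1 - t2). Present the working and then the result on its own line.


Work in trial 1 = 80102 J
Work in trial 2 = 187346 J
Delta work = -107244 J
Delta time = -420 s
CP = -107244 / -420 = 255.34 W

255.34 W


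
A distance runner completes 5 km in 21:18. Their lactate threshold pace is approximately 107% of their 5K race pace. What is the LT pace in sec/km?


Convert to seconds: 21 min 18 s = 1278 s
Pace per km = 1278 / 5 = 255.6 s/km
LT pace = 255.6 * 1.07 = 273.49 s/km

273.49 s/km


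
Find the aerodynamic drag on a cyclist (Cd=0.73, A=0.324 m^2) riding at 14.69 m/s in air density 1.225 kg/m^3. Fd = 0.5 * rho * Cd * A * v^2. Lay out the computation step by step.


Fd = 0.5 * 1.225 * 0.73 * 0.324 * 14.69^2
= 0.5 * 1.225 * 0.73 * 0.324 * 215.7961
= 31.262 N

31.262 N


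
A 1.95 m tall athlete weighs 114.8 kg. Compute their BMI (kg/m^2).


height^2 = 3.8025 m^2
BMI = 114.8 / 3.8025 = 30.19 kg/m^2

30.19 kg/m^2


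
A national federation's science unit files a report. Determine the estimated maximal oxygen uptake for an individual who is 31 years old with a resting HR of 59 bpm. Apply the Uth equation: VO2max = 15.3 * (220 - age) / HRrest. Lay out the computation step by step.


HRmax = 220 - 31 = 189
VO2max = 15.3 * (189 / 59)
= 15.3 * 3.2034
= 49.01 mL/kg/min

49.01 mL/kg/min


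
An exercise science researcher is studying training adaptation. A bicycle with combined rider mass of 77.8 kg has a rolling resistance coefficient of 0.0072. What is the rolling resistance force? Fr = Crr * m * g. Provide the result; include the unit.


Fr = 0.0072 * 77.8 * 9.81
= 0.56016 * 9.81
= 5.495 N

5.495 N


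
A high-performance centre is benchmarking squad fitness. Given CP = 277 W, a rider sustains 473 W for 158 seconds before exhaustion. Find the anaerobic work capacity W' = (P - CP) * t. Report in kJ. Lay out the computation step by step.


Excess power = 473 - 277 = 196 W
Work above CP = 196 * 158 = 30968 J
W' = 30.968 kJ

30.968 kJ


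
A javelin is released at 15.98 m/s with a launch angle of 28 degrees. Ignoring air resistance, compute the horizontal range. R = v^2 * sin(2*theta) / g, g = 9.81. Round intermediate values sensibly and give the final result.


Launch speed squared = 255.3604
sin(2 * 28 deg) = 0.829038
Range = 255.3604 * 0.829038 / 9.81
= 21.58 m

21.58 m


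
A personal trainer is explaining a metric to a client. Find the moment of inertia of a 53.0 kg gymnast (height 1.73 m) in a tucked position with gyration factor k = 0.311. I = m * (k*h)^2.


Radius of gyration = 0.311 * 1.73 = 0.53803 m
I = 53.0 * 0.53803^2
= 53.0 * 0.289476
= 15.342 kg*m^2

15.342 kg*m^2


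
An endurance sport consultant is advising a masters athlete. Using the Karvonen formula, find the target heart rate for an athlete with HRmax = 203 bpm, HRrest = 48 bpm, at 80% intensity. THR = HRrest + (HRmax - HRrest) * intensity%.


HRR = 203 - 48 = 155
THR = 48 + 155 * 0.8
= 48 + 124.0
= 172.0 bpm

172.0 bpm


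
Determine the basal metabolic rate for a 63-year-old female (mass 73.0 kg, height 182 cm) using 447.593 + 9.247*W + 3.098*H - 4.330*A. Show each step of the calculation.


BMR = 447.593 + 9.247*73.0 + 3.098*182 - 4.330*63
= 1413.67 kcal/day

1413.67 kcal/day


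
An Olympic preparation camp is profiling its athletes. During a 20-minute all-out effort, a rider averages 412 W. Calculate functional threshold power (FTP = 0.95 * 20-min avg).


FTP = 0.95 * 412
= 391.4 W

391.4 W


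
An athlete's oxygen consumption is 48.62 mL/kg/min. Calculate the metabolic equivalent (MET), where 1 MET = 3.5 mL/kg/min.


MET = VO2 / 3.5
= 48.62 / 3.5
= 13.89 METs

13.89 METs


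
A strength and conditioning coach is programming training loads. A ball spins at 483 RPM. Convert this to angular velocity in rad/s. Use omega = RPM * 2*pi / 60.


omega = 483 * 2 * pi / 60
= 483 * 6.28318531 / 60
= 3034.779 / 60
= 50.58 rad/s

50.58 rad/s


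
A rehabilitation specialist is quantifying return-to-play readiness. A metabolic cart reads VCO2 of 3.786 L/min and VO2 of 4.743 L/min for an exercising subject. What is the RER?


RER = VCO2 / VO2 = 3.786 / 4.743 = 0.7982

0.7982


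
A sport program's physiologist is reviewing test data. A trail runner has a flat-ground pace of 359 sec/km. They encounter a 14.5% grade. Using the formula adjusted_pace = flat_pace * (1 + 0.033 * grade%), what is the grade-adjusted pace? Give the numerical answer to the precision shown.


Grade factor = 1 + 0.033 * 14.5 = 1.4785
Adjusted = 359 * 1.4785 = 530.78 sec/km

530.78 s/km


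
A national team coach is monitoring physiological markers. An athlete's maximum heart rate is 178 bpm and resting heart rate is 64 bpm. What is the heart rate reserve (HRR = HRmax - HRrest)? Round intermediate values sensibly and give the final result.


HRR = HRmax - HRrest
= 178 - 64
= 114 bpm

114 bpm


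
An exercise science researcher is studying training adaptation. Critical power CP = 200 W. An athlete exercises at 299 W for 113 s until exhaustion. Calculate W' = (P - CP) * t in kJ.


P - CP = 299 - 200 = 99 W
W' = 99 * 113 = 11187 J
= 11187 / 1000 = 11.187 kJ

11.187 kJ


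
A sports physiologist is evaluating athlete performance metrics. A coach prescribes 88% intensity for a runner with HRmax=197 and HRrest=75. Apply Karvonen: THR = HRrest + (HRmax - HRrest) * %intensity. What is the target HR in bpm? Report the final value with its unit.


Heart rate reserve = 197 - 75 = 122
Intensity fraction = 88 / 100 = 0.88
THR = 75 + 122 * 0.88 = 182.36 bpm

182.36 bpm


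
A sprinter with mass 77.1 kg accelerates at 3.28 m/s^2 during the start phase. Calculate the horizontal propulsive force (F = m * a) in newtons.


F = m * a
= 77.1 * 3.28
= 252.89 N

252.89 N


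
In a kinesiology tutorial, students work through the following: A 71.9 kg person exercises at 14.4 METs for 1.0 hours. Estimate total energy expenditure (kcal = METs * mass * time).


Energy = METs * mass(kg) * time(h)
= 14.4 * 71.9 * 1.0
= 1035.36 kcal

1035.36 kcal


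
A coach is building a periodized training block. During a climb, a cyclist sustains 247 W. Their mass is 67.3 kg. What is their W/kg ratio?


Power-to-weight = 247 W / 67.3 kg
= 3.67 W/kg

3.67 W/kg


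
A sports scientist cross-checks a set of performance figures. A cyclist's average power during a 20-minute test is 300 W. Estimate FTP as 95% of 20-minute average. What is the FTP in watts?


FTP = 20-min power * 0.95
= 300 * 0.95
= 285.0 W

285.0 W


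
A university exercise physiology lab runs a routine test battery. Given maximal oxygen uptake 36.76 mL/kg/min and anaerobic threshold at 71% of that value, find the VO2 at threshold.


Percentage as decimal = 0.71
VO2 at AT = 36.76 * 0.71 = 26.1 mL/kg/min

26.1 mL/kg/min


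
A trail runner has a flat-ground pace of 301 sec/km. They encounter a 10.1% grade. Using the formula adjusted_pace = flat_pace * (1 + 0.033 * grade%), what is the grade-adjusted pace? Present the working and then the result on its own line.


Grade factor = 1 + 0.033 * 10.1 = 1.3333
Adjusted = 301 * 1.3333 = 401.32 sec/km

401.32 s/km


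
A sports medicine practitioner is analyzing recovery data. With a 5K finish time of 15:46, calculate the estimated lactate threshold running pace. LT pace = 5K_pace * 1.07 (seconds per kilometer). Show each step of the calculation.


Race duration = 946 s for 5 km
Average pace = 946 / 5 = 189.2 s/km
LT pace = 189.2 * 1.07
= 202.44 s/km

202.44 s/km


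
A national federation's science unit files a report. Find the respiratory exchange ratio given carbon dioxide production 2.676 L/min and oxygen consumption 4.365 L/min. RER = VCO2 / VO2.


VCO2 = 2.676 L/min
VO2 = 4.365 L/min
RER = 2.676 / 4.365 = 0.6131

0.6131


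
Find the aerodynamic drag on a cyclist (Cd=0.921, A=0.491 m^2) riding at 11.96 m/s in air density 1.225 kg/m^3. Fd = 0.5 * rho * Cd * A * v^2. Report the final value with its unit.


Fd = 0.5 * 1.225 * 0.921 * 0.491 * 11.96^2
= 0.5 * 1.225 * 0.921 * 0.491 * 143.0416
= 39.62 N

39.62 N


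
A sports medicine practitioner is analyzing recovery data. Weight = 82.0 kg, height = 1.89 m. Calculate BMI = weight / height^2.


height^2 = 1.89^2 = 3.5721
BMI = 82.0 / 3.5721 = 22.96 kg/m^2

22.96 kg/m^2


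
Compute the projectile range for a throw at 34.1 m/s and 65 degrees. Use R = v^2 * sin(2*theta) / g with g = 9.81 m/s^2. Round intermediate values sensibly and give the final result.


Two times the angle = 130 degrees
sin(130) = 0.766044
R = 1162.81 * 0.766044 / 9.81 = 90.802 m

90.802 m


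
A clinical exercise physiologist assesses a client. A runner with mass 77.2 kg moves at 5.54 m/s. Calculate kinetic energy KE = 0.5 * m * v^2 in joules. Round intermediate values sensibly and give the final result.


v^2 = 5.54^2 = 30.6916
KE = 0.5 * 77.2 * 30.6916
= 1184.7 J

1184.7 J


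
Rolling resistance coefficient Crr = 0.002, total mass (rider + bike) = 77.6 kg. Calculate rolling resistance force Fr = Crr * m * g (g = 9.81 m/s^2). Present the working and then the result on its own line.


Fr = Crr * m * g
= 0.002 * 77.6 * 9.81
= 1.523 N

1.523 N


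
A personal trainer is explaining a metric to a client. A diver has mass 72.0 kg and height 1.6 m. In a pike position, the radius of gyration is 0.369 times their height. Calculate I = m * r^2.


r = 0.369 * 1.6 = 0.5904 m
I = m * r^2 = 72.0 * 0.348572 = 25.097 kg*m^2

25.097 kg*m^2


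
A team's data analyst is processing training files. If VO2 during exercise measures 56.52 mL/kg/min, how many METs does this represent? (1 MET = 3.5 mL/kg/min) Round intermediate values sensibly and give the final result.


METs = VO2 / 3.5 = 56.52 / 3.5 = 16.15

16.15 METs


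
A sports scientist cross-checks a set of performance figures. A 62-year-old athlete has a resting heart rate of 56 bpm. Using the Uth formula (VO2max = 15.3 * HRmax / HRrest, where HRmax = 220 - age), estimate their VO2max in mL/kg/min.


HRmax = 220 - 62 = 158 bpm
Ratio = HRmax / HRrest = 158 / 56 = 2.8214
VO2max = 15.3 * 2.8214 = 43.17 mL/kg/min

43.17 mL/kg/min


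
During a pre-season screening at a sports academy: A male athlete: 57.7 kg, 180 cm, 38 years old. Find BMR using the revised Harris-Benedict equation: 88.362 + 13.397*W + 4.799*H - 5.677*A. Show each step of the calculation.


Intercept = 88.362
Weight contribution = 13.397 * 57.7 = 773.0069
Height contribution = 4.799 * 180 = 863.82
Age contribution = 5.677 * 38 = 215.726
BMR = 88.362 + 773.0069 + 863.82 - 215.726
= 1509.46 kcal/day

1509.46 kcal/day


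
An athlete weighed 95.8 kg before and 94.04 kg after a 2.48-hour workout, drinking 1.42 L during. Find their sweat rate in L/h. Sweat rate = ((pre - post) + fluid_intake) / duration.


Body mass change = 1.76 kg
Total sweat loss = 1.76 + 1.42 = 3.18 L
Rate = 3.18 / 2.48 = 1.282 L/h

1.282 L/h


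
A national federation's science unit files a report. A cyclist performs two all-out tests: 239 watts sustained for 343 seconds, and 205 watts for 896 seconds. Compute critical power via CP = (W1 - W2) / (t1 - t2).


W1 = P1 * t1 = 239 * 343 = 81977 J
W2 = P2 * t2 = 205 * 896 = 183680 J
CP = (81977 - 183680) / (343 - 896)
= 183.91 W

183.91 W


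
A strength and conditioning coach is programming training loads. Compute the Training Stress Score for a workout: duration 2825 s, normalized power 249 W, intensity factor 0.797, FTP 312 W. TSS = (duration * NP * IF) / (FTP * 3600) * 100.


Product = 2825 * 249 * 0.797 = 560629.725
Base = 312 * 3600 = 1123200
TSS = 560629.725 / 1123200 * 100 = 49.91

49.91 TSS


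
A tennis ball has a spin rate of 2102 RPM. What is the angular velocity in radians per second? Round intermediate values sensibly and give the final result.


Convert RPM to rad/s: multiply by 2*pi and divide by 60
omega = 2102 * 2 * pi / 60
= 220.121 rad/s

220.121 rad/s


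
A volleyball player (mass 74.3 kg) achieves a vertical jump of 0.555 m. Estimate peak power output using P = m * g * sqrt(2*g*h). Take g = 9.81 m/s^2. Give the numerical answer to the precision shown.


2 * g * h = 2 * 9.81 * 0.555 = 10.8891
sqrt(10.8891) = 3.299864 m/s
P = 74.3 * 9.81 * 3.299864 = 2405.21 W

2405.21 W


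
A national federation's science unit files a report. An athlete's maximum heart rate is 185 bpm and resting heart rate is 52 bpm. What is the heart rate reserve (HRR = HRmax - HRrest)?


HRR = HRmax - HRrest
= 185 - 52
= 133 bpm

133 bpm


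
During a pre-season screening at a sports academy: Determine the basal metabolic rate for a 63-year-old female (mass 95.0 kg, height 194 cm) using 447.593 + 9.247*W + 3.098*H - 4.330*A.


BMR = 447.593 + 9.247*95.0 + 3.098*194 - 4.330*63
= 1654.28 kcal/day

1654.28 kcal/day


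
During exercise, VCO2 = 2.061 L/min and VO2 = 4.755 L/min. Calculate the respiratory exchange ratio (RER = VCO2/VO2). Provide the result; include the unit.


RER = VCO2 / VO2
= 2.061 / 4.755
= 0.4334

0.4334


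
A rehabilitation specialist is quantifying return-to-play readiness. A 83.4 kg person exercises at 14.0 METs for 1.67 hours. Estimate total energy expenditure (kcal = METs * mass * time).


Energy = METs * mass(kg) * time(h)
= 14.0 * 83.4 * 1.67
= 1949.89 kcal

1949.89 kcal


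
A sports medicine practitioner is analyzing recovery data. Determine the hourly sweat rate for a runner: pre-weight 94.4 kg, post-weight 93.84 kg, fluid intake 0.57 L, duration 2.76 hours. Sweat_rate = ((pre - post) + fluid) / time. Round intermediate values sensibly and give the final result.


Mass lost = 94.4 - 93.84 = 0.56 kg
Add fluid consumed: 0.56 + 0.57 = 1.13 L total sweat
Sweat rate = 1.13 / 2.76 = 0.409 L/h

0.409 L/h


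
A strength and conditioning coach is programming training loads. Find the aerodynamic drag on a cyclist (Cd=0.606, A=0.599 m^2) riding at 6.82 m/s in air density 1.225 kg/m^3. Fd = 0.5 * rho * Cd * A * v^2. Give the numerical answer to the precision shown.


Fd = 0.5 * 1.225 * 0.606 * 0.599 * 6.82^2
= 0.5 * 1.225 * 0.606 * 0.599 * 46.5124
= 10.341 N

10.341 N


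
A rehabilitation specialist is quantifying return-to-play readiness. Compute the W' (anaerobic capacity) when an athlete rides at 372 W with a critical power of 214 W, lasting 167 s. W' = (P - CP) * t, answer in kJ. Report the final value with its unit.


Above-CP power = 158 W
Duration = 167 s
W' = 158 * 167 = 26386 J
Convert: 26386 / 1000 = 26.386 kJ

26.386 kJ


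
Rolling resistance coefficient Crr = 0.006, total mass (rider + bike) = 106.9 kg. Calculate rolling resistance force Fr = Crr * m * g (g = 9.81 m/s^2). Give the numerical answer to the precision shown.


Fr = Crr * m * g
= 0.006 * 106.9 * 9.81
= 6.292 N

6.292 N


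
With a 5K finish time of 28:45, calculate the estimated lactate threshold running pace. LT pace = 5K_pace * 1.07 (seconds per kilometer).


Race duration = 1725 s for 5 km
Average pace = 1725 / 5 = 345.0 s/km
LT pace = 345.0 * 1.07
= 369.15 s/km

369.15 s/km


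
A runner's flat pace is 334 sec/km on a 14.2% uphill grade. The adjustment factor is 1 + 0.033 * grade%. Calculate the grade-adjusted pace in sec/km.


Factor = 1 + 0.033 * 14.2 = 1.4686
Adjusted pace = 334 * 1.4686
= 490.51 sec/km

490.51 s/km


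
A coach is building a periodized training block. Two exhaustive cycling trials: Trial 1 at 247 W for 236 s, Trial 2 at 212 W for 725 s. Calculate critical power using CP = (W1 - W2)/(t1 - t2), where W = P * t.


W1 = 247 * 236 = 58292 J
W2 = 212 * 725 = 153700 J
CP = (58292 - 153700) / (236 - 725)
= -95408 / -489
= 195.11 W

195.11 W


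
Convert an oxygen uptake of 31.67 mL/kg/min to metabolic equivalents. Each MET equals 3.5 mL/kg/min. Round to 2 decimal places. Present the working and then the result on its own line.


One MET = 3.5 mL/kg/min
Number of METs = 31.67 / 3.5
= 9.05 METs

9.05 METs


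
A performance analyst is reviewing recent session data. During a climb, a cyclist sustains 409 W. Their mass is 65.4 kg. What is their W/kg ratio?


Power-to-weight = 409 W / 65.4 kg
= 6.254 W/kg

6.254 W/kg


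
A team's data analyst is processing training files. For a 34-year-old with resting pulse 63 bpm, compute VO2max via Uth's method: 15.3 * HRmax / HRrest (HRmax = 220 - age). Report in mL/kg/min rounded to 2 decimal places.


Step 1: HRmax = 220 - 34 = 186 bpm
Step 2: Ratio = 186 / 63 = 2.9524
Step 3: VO2max = 15.3 * 2.9524 = 45.17 mL/kg/min

45.17 mL/kg/min


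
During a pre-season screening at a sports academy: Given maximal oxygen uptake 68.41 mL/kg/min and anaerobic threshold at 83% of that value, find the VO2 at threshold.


Percentage as decimal = 0.83
VO2 at AT = 68.41 * 0.83 = 56.78 mL/kg/min

56.78 mL/kg/min


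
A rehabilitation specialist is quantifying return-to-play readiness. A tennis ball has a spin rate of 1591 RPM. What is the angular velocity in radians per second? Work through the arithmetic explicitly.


Convert RPM to rad/s: multiply by 2*pi and divide by 60
omega = 1591 * 2 * pi / 60
= 166.609 rad/s

166.609 rad/s


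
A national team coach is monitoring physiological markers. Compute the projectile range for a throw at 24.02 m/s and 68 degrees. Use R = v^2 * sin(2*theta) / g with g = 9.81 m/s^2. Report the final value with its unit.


Two times the angle = 136 degrees
sin(136) = 0.694658
R = 576.9604 * 0.694658 / 9.81 = 40.855 m

40.855 m


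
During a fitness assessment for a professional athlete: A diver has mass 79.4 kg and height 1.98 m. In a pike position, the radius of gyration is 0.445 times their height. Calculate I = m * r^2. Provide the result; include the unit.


r = 0.445 * 1.98 = 0.8811 m
I = m * r^2 = 79.4 * 0.776337 = 61.641 kg*m^2

61.641 kg*m^2


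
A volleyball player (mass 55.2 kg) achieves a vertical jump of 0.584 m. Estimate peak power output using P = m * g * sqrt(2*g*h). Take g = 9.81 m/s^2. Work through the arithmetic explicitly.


2 * g * h = 2 * 9.81 * 0.584 = 11.45808
sqrt(11.45808) = 3.384979 m/s
P = 55.2 * 9.81 * 3.384979 = 1833.01 W

1833.01 W


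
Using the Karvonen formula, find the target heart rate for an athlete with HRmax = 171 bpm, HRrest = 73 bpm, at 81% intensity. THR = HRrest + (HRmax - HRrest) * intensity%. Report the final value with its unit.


HRR = 171 - 73 = 98
THR = 73 + 98 * 0.81
= 73 + 79.38
= 152.38 bpm

152.38 bpm


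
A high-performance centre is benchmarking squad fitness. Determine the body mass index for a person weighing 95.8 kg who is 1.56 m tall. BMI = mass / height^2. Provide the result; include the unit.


BMI = mass / height^2
= 95.8 / 1.56^2
= 95.8 / 2.4336
= 39.37 kg/m^2

39.37 kg/m^2


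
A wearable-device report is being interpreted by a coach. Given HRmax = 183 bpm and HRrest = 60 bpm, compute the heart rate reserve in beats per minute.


Heart rate reserve = maximum HR minus resting HR
HRR = 183 - 60 = 123 bpm

123 bpm


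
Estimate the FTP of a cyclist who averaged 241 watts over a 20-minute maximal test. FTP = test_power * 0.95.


FTP = 241 * 0.95 = 228.95 W

228.95 W


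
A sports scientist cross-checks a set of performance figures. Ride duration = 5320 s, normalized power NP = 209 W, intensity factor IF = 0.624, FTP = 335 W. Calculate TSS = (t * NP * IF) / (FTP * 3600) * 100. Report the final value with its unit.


Numerator = 5320 * 209 * 0.624 = 693813.12
Denominator = 335 * 3600 = 1206000
TSS = 693813.12 / 1206000 * 100
= 57.53

57.53 TSS


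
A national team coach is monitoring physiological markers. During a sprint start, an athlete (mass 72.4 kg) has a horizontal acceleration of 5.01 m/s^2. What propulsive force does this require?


Propulsive force = mass * acceleration
= 72.4 kg * 5.01 m/s^2
= 362.72 N

362.72 N


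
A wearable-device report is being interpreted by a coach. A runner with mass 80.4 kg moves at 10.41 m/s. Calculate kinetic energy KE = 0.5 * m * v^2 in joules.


v^2 = 10.41^2 = 108.3681
KE = 0.5 * 80.4 * 108.3681
= 4356.4 J

4356.4 J


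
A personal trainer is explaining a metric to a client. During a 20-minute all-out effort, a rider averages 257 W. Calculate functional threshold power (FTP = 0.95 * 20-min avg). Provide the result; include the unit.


FTP = 0.95 * 257
= 244.15 W

244.15 W


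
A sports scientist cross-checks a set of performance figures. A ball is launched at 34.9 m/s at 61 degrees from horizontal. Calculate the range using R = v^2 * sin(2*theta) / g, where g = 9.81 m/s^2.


sin(2 * 61) = sin(122) = 0.848048
v^2 = 34.9^2 = 1218.01
R = 1218.01 * 0.848048 / 9.81
= 105.294 m

105.294 m


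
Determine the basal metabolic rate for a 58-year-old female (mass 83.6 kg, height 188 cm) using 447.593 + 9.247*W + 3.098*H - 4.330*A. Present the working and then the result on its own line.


BMR = 447.593 + 9.247*83.6 + 3.098*188 - 4.330*58
= 1551.93 kcal/day

1551.93 kcal/day


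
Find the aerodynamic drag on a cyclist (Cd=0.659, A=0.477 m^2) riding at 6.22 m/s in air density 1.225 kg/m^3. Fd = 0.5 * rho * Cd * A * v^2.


Fd = 0.5 * 1.225 * 0.659 * 0.477 * 6.22^2
= 0.5 * 1.225 * 0.659 * 0.477 * 38.6884
= 7.449 N

7.449 N


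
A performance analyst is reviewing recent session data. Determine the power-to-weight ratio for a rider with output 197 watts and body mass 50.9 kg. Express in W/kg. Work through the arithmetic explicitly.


P/W = 197 / 50.9 = 3.87 W/kg

3.87 W/kg


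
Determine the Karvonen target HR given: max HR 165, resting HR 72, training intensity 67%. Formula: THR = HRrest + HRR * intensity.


HRR = HRmax - HRrest = 165 - 72 = 93
THR = 72 + 93 * 0.67
= 134.31 bpm

134.31 bpm


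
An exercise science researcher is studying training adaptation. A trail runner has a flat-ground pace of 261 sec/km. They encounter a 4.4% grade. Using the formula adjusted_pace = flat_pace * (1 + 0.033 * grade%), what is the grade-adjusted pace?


Grade factor = 1 + 0.033 * 4.4 = 1.1452
Adjusted = 261 * 1.1452 = 298.9 sec/km

298.9 s/km


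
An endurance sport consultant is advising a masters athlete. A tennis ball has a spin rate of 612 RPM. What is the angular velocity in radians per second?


Convert RPM to rad/s: multiply by 2*pi and divide by 60
omega = 612 * 2 * pi / 60
= 64.088 rad/s

64.088 rad/s


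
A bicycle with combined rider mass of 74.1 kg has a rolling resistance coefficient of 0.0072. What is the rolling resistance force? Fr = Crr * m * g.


Fr = 0.0072 * 74.1 * 9.81
= 0.53352 * 9.81
= 5.234 N

5.234 N


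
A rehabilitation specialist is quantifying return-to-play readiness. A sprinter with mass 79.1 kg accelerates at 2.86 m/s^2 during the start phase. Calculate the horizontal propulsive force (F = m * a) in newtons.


F = m * a
= 79.1 * 2.86
= 226.23 N

226.23 N


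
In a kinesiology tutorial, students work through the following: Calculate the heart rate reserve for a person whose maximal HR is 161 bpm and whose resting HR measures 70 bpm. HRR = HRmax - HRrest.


HRmax = 161 bpm
HRrest = 70 bpm
HRR = 161 - 70 = 91 bpm

91 bpm


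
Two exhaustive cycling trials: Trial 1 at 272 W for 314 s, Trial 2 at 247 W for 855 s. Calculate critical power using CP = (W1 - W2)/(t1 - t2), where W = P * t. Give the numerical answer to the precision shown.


W1 = 272 * 314 = 85408 J
W2 = 247 * 855 = 211185 J
CP = (85408 - 211185) / (314 - 855)
= -125777 / -541
= 232.49 W

232.49 W


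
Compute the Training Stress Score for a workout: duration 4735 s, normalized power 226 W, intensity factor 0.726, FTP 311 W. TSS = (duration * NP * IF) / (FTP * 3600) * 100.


Product = 4735 * 226 * 0.726 = 776899.86
Base = 311 * 3600 = 1119600
TSS = 776899.86 / 1119600 * 100 = 69.39

69.39 TSS


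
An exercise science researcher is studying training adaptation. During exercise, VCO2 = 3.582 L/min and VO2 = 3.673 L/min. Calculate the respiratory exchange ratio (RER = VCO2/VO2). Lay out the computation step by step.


RER = VCO2 / VO2
= 3.582 / 3.673
= 0.9752

0.9752


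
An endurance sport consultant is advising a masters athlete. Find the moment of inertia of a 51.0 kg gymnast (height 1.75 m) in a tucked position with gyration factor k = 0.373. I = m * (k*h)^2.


Radius of gyration = 0.373 * 1.75 = 0.65275 m
I = 51.0 * 0.65275^2
= 51.0 * 0.426083
= 21.73 kg*m^2

21.73 kg*m^2


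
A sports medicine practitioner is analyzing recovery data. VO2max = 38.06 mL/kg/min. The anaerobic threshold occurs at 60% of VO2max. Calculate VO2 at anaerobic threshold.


AT fraction = 60 / 100 = 0.6
AT VO2 = 38.06 * 0.6
= 22.84 mL/kg/min

22.84 mL/kg/min


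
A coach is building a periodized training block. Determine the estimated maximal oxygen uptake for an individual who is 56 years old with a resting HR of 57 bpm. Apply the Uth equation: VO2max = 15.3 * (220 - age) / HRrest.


HRmax = 220 - 56 = 164
VO2max = 15.3 * (164 / 57)
= 15.3 * 2.8772
= 44.02 mL/kg/min

44.02 mL/kg/min


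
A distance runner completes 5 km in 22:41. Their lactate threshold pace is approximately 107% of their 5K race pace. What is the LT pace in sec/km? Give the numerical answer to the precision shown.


Convert to seconds: 22 min 41 s = 1361 s
Pace per km = 1361 / 5 = 272.2 s/km
LT pace = 272.2 * 1.07 = 291.25 s/km

291.25 s/km


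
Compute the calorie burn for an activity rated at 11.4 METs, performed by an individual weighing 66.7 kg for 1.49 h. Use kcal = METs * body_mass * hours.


Product of METs and mass = 11.4 * 66.7 = 760.38
Total kcal = 760.38 * 1.49 = 1132.97 kcal

1132.97 kcal


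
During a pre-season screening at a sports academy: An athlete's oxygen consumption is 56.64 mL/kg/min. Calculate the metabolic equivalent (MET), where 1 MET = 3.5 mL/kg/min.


MET = VO2 / 3.5
= 56.64 / 3.5
= 16.18 METs

16.18 METs


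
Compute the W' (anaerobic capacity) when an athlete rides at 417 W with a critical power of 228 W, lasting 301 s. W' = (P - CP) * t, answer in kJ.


Above-CP power = 189 W
Duration = 301 s
W' = 189 * 301 = 56889 J
Convert: 56889 / 1000 = 56.889 kJ

56.889 kJ


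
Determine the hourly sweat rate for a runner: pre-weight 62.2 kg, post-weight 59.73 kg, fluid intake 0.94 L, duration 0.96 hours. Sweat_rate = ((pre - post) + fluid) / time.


Mass lost = 62.2 - 59.73 = 2.47 kg
Add fluid consumed: 2.47 + 0.94 = 3.41 L total sweat
Sweat rate = 3.41 / 0.96 = 3.552 L/h

3.552 L/h


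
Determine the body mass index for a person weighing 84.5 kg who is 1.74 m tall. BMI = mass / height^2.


BMI = mass / height^2
= 84.5 / 1.74^2
= 84.5 / 3.0276
= 27.91 kg/m^2

27.91 kg/m^2


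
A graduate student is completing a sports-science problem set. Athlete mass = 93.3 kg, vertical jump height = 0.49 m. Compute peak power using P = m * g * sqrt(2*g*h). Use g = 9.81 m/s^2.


sqrt(2 * 9.81 * 0.49) = sqrt(9.6138) = 3.100613 m/s
P = 93.3 * 9.81 * 3.100613
= 2837.91 W

2837.91 W


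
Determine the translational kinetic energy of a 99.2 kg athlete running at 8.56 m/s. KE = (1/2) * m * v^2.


KE = 0.5 * m * v^2
= 0.5 * 99.2 * 8.56^2
= 0.5 * 99.2 * 73.2736
= 3634.37 J

3634.37 J


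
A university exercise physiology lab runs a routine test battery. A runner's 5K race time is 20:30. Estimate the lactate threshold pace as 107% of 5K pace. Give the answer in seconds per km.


Total race time = 20*60 + 30 = 1230 seconds
5K pace = 1230 / 5 = 246.0 sec/km
LT pace = 246.0 * 1.07 = 263.22 sec/km

263.22 s/km


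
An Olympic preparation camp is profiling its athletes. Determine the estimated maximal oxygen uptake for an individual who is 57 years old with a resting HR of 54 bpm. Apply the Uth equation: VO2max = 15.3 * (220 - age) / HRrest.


HRmax = 220 - 57 = 163
VO2max = 15.3 * (163 / 54)
= 15.3 * 3.0185
= 46.18 mL/kg/min

46.18 mL/kg/min


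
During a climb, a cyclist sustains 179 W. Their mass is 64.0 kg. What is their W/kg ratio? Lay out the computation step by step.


Power-to-weight = 179 W / 64.0 kg
= 2.797 W/kg

2.797 W/kg
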